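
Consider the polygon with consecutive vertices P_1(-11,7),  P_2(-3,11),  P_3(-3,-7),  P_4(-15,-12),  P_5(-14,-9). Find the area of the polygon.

Apply Gauss's area formula: 2A = Σ (x_i·y_{i+1} − x_{i+1}·y_i), indices taken mod 5.
Cross-terms: -100, 54, -69, -33, -197  ⇒  Σ = -345
Area = |Σ|/2 = 172.5.

172.5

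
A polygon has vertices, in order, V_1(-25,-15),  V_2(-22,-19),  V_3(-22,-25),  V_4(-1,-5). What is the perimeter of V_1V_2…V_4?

|V_1V_2| = √((3)² + (-4)²) = √25 = 5
|V_2V_3| = √((0)² + (-6)²) = √36 = 6
|V_3V_4| = √((21)² + (20)²) = √841 = 29
|V_4V_1| = √((-24)² + (-10)²) = √676 = 26
Perimeter = 5 + 6 + 29 + 26 = 66.

66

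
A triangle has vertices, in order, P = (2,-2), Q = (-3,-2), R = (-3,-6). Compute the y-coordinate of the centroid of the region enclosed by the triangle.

Apply the surveyor's formula. First the cross-terms c_i = x_i·y_{i+1} − x_{i+1}·y_i:
  -10, 12, 18  ⇒  2A = 20, A = 10.
Then Σ (y_i + y_{i+1})·c_i = -200, so ȳ = -200 / (6·10) = -10/3.

-10/3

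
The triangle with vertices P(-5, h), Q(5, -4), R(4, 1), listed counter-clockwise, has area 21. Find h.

Write out the shoelace sum; only the two edges meeting at P involve h:
2·Area = [(4·h − (-5)·1) + ((-5)·(-4) − 5·h)] + 21
       = -1·h + 46 = 42
⇒ h = 4.

4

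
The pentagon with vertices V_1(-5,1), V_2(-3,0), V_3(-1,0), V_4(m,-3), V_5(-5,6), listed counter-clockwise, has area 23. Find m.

Write out the shoelace sum; only the two edges meeting at V_4 involve m:
2·Area = [((-1)·(-3) − m·0) + (m·6 − (-5)·(-3))] + 28
       = 6·m + 16 = 46
⇒ m = 5.

5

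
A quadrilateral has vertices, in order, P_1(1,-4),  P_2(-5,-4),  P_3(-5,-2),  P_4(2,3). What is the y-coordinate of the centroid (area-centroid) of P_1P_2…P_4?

Apply the surveyor's formula. First the cross-terms c_i = x_i·y_{i+1} − x_{i+1}·y_i:
  -24, -10, -11, -11  ⇒  2A = -56, A = -28.
Then Σ (y_i + y_{i+1})·c_i = 252, so ȳ = 252 / (6·(-28)) = -1.5.

-1.5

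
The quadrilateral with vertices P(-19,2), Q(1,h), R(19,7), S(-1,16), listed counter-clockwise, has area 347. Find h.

The doubled signed area Σ (x_i y_{i+1} − x_{i+1} y_i) is linear in h.
With h=0 it equals 618; the coefficient of h is -38 (from the two edges through Q).
So -38·h + 618 = 2·347 = 694 ⇒ h = -2.

-2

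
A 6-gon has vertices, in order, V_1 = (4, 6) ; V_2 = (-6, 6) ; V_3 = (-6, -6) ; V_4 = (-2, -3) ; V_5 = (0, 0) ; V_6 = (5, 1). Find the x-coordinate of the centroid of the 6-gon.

Apply the surveyor's formula. First the cross-terms c_i = x_i·y_{i+1} − x_{i+1}·y_i:
  60, 72, 6, 0, 0, 26  ⇒  2A = 164, A = 82.
Then Σ (x_i + x_{i+1})·c_i = -798, so x̄ = -798 / (6·82) = -133/82.

-133/82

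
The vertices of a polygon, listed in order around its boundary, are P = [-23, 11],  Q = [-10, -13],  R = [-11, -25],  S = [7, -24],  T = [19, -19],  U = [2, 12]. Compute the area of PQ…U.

921

Apply the surveyor's formula: 2A = Σ (x_i·y_{i+1} − x_{i+1}·y_i), indices taken mod 6.
P→Q: (-23)(-13) − (-10)(11) = 409
Q→R: (-10)(-25) − (-11)(-13) = 107
R→S: (-11)(-24) − (7)(-25) = 439
S→T: (7)(-19) − (19)(-24) = 323
T→U: (19)(12) − (2)(-19) = 266
U→P: (2)(11) − (-23)(12) = 298
Σ = 1842
Area = |Σ|/2 = 921.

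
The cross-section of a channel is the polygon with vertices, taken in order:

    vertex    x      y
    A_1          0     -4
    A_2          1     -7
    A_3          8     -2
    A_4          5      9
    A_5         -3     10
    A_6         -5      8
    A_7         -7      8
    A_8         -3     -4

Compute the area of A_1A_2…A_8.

Apply Gauss's area formula: 2A = Σ (x_i·y_{i+1} − x_{i+1}·y_i), indices taken mod 8.
Σ = (4) + (54) + (82) + (77) + (26) + (16) + (52) + (12) = 323
Area = |Σ|/2 = 161.5.

161.5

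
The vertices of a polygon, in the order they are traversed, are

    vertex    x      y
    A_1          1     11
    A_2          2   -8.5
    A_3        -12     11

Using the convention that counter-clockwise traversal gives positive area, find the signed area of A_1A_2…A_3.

-126.75

Apply the surveyor's formula: 2A = Σ (x_i·y_{i+1} − x_{i+1}·y_i), indices taken mod 3.
Σ = (-30.5) + (-80) + (-143) = -253.5
Signed area = Σ/2 = -126.75 (negative ⇒ clockwise traversal).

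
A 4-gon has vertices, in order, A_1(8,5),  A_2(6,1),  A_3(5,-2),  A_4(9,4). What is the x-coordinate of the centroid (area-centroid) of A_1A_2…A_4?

43/6

Apply the shoelace formula. First the cross-terms c_i = x_i·y_{i+1} − x_{i+1}·y_i:
  -22, -17, 38, 13  ⇒  2A = 12, A = 6.
Then Σ (x_i + x_{i+1})·c_i = 258, so x̄ = 258 / (6·6) = 43/6.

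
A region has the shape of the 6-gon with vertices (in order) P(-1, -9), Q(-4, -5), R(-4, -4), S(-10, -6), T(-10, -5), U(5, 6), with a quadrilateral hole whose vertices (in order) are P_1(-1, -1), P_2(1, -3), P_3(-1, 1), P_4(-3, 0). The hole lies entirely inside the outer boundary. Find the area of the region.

63.5

Outer boundary:
Apply the shoelace (surveyor's) formula: 2A = Σ (x_i·y_{i+1} − x_{i+1}·y_i), indices taken mod 6.
Σ = (-31) + (-4) + (-16) + (-10) + (-35) + (-39) = -135
Area = |Σ|/2 = 67.5.
Hole:
Apply the shoelace (surveyor's) formula: 2A = Σ (x_i·y_{i+1} − x_{i+1}·y_i), indices taken mod 4.
P_1→P_2: (-1)(-3) − (1)(-1) = 4
P_2→P_3: (1)(1) − (-1)(-3) = -2
P_3→P_4: (-1)(0) − (-3)(1) = 3
P_4→P_1: (-3)(-1) − (-1)(0) = 3
Σ = 8
Area = |Σ|/2 = 4.
Net area = 67.5 − 4 = 63.5.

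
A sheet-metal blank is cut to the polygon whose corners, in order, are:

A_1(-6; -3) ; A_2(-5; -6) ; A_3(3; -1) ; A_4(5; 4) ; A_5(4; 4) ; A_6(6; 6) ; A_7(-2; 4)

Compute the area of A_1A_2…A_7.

Σ = (21) + (23) + (17) + (4) + (0) + (36) + (30) = 131
Area = |Σ|/2 = 65.5.

65.5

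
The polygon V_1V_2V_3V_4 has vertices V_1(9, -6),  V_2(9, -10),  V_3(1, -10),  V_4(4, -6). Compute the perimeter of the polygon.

|V_1V_2| = √((0)² + (-4)²) = √16 = 4
|V_2V_3| = √((-8)² + (0)²) = √64 = 8
|V_3V_4| = √((3)² + (4)²) = √25 = 5
|V_4V_1| = √((5)² + (0)²) = √25 = 5
Perimeter = 4 + 8 + 5 + 5 = 22.

22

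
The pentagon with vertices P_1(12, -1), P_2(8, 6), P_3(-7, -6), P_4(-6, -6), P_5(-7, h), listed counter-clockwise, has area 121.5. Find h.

Write out the shoelace sum; only the two edges meeting at P_5 involve h:
2·Area = [((-6)·h − (-7)·(-6)) + ((-7)·(-1) − 12·h)] + 80
       = -18·h + 45 = 243
⇒ h = -11.

-11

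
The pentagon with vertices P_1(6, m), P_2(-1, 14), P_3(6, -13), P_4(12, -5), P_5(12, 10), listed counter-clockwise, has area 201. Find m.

The doubled signed area Σ (x_i y_{i+1} − x_{i+1} y_i) is linear in m.
With m=0 it equals 259; the coefficient of m is 13 (from the two edges through P_1).
So 13·m + 259 = 2·201 = 402 ⇒ m = 11.

11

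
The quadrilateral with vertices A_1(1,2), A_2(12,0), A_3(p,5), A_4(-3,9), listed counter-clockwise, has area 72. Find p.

12

Write out the shoelace sum; only the two edges meeting at A_3 involve p:
2·Area = [(12·5 − p·0) + (p·9 − (-3)·5)] + -39
       = 9·p + 36 = 144
⇒ p = 12.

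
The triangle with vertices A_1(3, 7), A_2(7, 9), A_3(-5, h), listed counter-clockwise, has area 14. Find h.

10

Write out the shoelace sum; only the two edges meeting at A_3 involve h:
2·Area = [(7·h − (-5)·9) + ((-5)·7 − 3·h)] + -22
       = 4·h + -12 = 28
⇒ h = 10.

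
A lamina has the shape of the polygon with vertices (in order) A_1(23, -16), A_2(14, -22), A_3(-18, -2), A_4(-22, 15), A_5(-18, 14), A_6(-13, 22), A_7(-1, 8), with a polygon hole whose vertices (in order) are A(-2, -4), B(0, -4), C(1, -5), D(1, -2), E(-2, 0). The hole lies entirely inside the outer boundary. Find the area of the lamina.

751.5

Outer boundary:
Apply the surveyor's formula: 2A = Σ (x_i·y_{i+1} − x_{i+1}·y_i), indices taken mod 7.
Cross-terms: -282, -424, -314, -38, -214, -82, -168  ⇒  Σ = -1522
Area = |Σ|/2 = 761.
Hole:
Apply Gauss's area formula: 2A = Σ (x_i·y_{i+1} − x_{i+1}·y_i), indices taken mod 5.
Σ = (8) + (4) + (3) + (-4) + (8) = 19
Area = |Σ|/2 = 9.5.
Net area = 761 − 9.5 = 751.5.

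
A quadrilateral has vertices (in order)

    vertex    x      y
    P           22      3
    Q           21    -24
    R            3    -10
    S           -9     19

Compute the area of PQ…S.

Apply the shoelace formula: 2A = Σ (x_i·y_{i+1} − x_{i+1}·y_i), indices taken mod 4.
Σ = (-591) + (-138) + (-33) + (-445) = -1207
Area = |Σ|/2 = 603.5.

603.5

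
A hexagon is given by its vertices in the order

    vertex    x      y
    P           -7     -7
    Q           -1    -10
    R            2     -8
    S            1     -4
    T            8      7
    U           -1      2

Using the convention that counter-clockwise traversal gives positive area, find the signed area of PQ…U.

87

Apply the shoelace formula: 2A = Σ (x_i·y_{i+1} − x_{i+1}·y_i), indices taken mod 6.
Cross-terms: 63, 28, 0, 39, 23, 21  ⇒  Σ = 174
Signed area = Σ/2 = 87 (positive ⇒ counter-clockwise traversal).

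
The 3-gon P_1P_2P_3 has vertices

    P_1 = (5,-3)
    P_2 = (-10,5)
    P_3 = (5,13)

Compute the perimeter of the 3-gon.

50

|P_1P_2| = √((-15)² + (8)²) = √289 = 17
|P_2P_3| = √((15)² + (8)²) = √289 = 17
|P_3P_1| = √((0)² + (-16)²) = √256 = 16
Perimeter = 17 + 17 + 16 = 50.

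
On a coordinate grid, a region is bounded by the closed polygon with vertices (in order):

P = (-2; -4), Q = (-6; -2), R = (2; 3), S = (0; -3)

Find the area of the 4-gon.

Σ = (-20) + (-14) + (-6) + (-6) = -46
Area = |Σ|/2 = 23.

23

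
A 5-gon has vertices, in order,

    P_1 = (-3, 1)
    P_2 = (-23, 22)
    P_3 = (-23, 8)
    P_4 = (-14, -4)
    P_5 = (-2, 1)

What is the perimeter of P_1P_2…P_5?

72

|P_1P_2| = √((-20)² + (21)²) = √841 = 29
|P_2P_3| = √((0)² + (-14)²) = √196 = 14
|P_3P_4| = √((9)² + (-12)²) = √225 = 15
|P_4P_5| = √((12)² + (5)²) = √169 = 13
|P_5P_1| = √((-1)² + (0)²) = √1 = 1
Perimeter = 29 + 14 + 15 + 13 + 1 = 72.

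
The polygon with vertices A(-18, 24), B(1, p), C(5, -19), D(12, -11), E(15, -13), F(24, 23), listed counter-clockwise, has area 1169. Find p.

Write out the shoelace sum; only the two edges meeting at B involve p:
2·Area = [((-18)·p − 1·24) + (1·(-19) − 5·p)] + 1829
       = -23·p + 1786 = 2338
⇒ p = -24.

-24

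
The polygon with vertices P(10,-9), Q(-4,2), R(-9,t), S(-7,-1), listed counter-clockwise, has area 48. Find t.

The doubled signed area Σ (x_i y_{i+1} − x_{i+1} y_i) is linear in t.
With t=0 it equals 84; the coefficient of t is 3 (from the two edges through R).
So 3·t + 84 = 2·48 = 96 ⇒ t = 4.

4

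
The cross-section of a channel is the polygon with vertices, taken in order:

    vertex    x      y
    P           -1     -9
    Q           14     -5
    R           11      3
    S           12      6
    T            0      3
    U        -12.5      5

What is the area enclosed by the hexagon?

224.5

Σ = (131) + (97) + (30) + (36) + (37.5) + (117.5) = 449
Area = |Σ|/2 = 224.5.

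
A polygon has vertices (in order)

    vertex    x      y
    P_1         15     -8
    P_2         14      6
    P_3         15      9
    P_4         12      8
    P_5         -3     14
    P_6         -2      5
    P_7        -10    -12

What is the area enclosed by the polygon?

Cross-terms: 202, 36, 12, 192, 13, 74, 260  ⇒  Σ = 789
Area = |Σ|/2 = 394.5.

394.5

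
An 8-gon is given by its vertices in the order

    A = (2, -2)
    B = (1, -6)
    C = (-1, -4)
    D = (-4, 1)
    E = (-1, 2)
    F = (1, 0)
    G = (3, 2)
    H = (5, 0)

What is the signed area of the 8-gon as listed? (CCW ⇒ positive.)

A→B: (2)(-6) − (1)(-2) = -10
B→C: (1)(-4) − (-1)(-6) = -10
C→D: (-1)(1) − (-4)(-4) = -17
D→E: (-4)(2) − (-1)(1) = -7
E→F: (-1)(0) − (1)(2) = -2
F→G: (1)(2) − (3)(0) = 2
G→H: (3)(0) − (5)(2) = -10
H→A: (5)(-2) − (2)(0) = -10
Σ = -64
Signed area = Σ/2 = -32 (negative ⇒ clockwise traversal).

-32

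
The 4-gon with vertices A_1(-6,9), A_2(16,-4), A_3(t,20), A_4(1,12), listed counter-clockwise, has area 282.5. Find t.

19

Write out the shoelace sum; only the two edges meeting at A_3 involve t:
2·Area = [(16·20 − t·(-4)) + (t·12 − 1·20)] + -39
       = 16·t + 261 = 565
⇒ t = 19.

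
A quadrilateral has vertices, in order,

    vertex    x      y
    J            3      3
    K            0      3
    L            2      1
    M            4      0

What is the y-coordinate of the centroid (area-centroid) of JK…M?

Apply the shoelace (surveyor's) formula. First the cross-terms c_i = x_i·y_{i+1} − x_{i+1}·y_i:
  9, -6, -4, 12  ⇒  2A = 11, A = 5.5.
Then Σ (y_i + y_{i+1})·c_i = 62, so ȳ = 62 / (6·5.5) = 62/33.

62/33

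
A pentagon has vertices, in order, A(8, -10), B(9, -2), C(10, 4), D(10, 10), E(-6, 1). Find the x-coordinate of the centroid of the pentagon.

217/52

Apply Gauss's area formula. First the cross-terms c_i = x_i·y_{i+1} − x_{i+1}·y_i:
  74, 56, 60, 70, 52  ⇒  2A = 312, A = 156.
Then Σ (x_i + x_{i+1})·c_i = 3906, so x̄ = 3906 / (6·156) = 217/52.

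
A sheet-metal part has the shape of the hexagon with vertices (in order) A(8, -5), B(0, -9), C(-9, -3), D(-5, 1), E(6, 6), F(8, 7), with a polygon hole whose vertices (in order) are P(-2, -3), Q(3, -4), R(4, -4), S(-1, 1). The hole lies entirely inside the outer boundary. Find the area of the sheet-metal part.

144.5

Outer boundary:
Apply the shoelace (surveyor's) formula: 2A = Σ (x_i·y_{i+1} − x_{i+1}·y_i), indices taken mod 6.
Σ = (-72) + (-81) + (-24) + (-36) + (-6) + (-96) = -315
Area = |Σ|/2 = 157.5.
Hole:
Σ = (17) + (4) + (0) + (5) = 26
Area = |Σ|/2 = 13.
Net area = 157.5 − 13 = 144.5.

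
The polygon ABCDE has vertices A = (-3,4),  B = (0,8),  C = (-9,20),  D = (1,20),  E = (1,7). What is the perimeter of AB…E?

48

|AB| = √((3)² + (4)²) = √25 = 5
|BC| = √((-9)² + (12)²) = √225 = 15
|CD| = √((10)² + (0)²) = √100 = 10
|DE| = √((0)² + (-13)²) = √169 = 13
|EA| = √((-4)² + (-3)²) = √25 = 5
Perimeter = 5 + 15 + 10 + 13 + 5 = 48.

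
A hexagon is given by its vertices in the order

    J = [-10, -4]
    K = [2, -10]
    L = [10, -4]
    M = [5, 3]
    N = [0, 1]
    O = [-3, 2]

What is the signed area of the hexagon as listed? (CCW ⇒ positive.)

145

Apply the surveyor's formula: 2A = Σ (x_i·y_{i+1} − x_{i+1}·y_i), indices taken mod 6.
Σ = (108) + (92) + (50) + (5) + (3) + (32) = 290
Signed area = Σ/2 = 145 (positive ⇒ counter-clockwise traversal).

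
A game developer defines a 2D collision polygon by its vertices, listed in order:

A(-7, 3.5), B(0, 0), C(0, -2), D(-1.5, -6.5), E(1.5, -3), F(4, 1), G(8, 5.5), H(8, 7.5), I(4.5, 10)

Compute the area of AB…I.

Σ = (0) + (0) + (-3) + (14.25) + (13.5) + (14) + (16) + (46.25) + (85.75) = 186.75
Area = |Σ|/2 = 93.375.

93.375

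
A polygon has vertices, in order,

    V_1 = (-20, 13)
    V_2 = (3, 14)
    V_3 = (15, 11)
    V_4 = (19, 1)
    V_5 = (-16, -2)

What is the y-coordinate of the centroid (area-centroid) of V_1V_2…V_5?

Apply the shoelace formula. First the cross-terms c_i = x_i·y_{i+1} − x_{i+1}·y_i:
  -319, -177, -194, -22, -248  ⇒  2A = -960, A = -480.
Then Σ (y_i + y_{i+1})·c_i = -18072, so ȳ = -18072 / (6·(-480)) = 6.275.

6.275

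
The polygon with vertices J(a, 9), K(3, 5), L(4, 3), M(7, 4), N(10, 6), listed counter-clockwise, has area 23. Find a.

3

The doubled signed area Σ (x_i y_{i+1} − x_{i+1} y_i) is linear in a.
With a=0 it equals 49; the coefficient of a is -1 (from the two edges through J).
So -1·a + 49 = 2·23 = 46 ⇒ a = 3.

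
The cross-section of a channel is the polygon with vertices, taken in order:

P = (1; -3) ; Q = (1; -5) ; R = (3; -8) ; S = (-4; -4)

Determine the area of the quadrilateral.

Σ = (-2) + (7) + (-44) + (16) = -23
Area = |Σ|/2 = 11.5.

11.5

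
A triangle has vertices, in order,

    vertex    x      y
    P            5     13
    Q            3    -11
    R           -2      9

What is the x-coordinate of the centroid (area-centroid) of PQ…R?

2

Apply the shoelace formula. First the cross-terms c_i = x_i·y_{i+1} − x_{i+1}·y_i:
  -94, 5, -71  ⇒  2A = -160, A = -80.
Then Σ (x_i + x_{i+1})·c_i = -960, so x̄ = -960 / (6·(-80)) = 2.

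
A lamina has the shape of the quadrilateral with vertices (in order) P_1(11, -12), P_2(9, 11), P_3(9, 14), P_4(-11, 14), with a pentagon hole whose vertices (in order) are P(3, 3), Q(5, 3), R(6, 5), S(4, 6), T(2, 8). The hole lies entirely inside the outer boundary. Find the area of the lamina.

247.5

Outer boundary:
P_1→P_2: (11)(11) − (9)(-12) = 229
P_2→P_3: (9)(14) − (9)(11) = 27
P_3→P_4: (9)(14) − (-11)(14) = 280
P_4→P_1: (-11)(-12) − (11)(14) = -22
Σ = 514
Area = |Σ|/2 = 257.
Hole:
Σ = (-6) + (7) + (16) + (20) + (-18) = 19
Area = |Σ|/2 = 9.5.
Net area = 257 − 9.5 = 247.5.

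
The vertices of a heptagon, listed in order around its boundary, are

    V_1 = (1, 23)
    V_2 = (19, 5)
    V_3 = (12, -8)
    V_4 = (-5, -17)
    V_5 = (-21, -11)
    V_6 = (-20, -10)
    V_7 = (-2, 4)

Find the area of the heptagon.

Σ = (-432) + (-212) + (-244) + (-302) + (-10) + (-100) + (-50) = -1350
Area = |Σ|/2 = 675.

675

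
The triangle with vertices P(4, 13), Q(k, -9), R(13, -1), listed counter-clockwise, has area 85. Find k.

6

Write out the shoelace sum; only the two edges meeting at Q involve k:
2·Area = [(4·(-9) − k·13) + (k·(-1) − 13·(-9))] + 173
       = -14·k + 254 = 170
⇒ k = 6.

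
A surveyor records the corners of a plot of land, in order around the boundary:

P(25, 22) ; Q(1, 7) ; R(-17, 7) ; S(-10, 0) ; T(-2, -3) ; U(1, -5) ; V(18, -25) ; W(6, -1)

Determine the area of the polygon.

Cross-terms: 153, 126, 70, 30, 13, 65, 132, 157  ⇒  Σ = 746
Area = |Σ|/2 = 373.

373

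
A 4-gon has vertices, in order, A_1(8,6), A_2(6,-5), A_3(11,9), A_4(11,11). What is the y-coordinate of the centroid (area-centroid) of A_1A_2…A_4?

Apply the surveyor's formula. First the cross-terms c_i = x_i·y_{i+1} − x_{i+1}·y_i:
  -76, 109, 22, -22  ⇒  2A = 33, A = 16.5.
Then Σ (y_i + y_{i+1})·c_i = 426, so ȳ = 426 / (6·16.5) = 142/33.

142/33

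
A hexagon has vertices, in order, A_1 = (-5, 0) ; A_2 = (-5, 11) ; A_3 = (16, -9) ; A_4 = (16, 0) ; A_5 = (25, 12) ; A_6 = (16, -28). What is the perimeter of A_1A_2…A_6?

|A_1A_2| = √((0)² + (11)²) = √121 = 11
|A_2A_3| = √((21)² + (-20)²) = √841 = 29
|A_3A_4| = √((0)² + (9)²) = √81 = 9
|A_4A_5| = √((9)² + (12)²) = √225 = 15
|A_5A_6| = √((-9)² + (-40)²) = √1681 = 41
|A_6A_1| = √((-21)² + (28)²) = √1225 = 35
Perimeter = 11 + 29 + 9 + 15 + 41 + 35 = 140.

140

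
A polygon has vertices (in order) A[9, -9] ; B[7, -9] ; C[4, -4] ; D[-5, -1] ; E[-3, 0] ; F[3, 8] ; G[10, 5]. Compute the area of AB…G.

A→B: (9)(-9) − (7)(-9) = -18
B→C: (7)(-4) − (4)(-9) = 8
C→D: (4)(-1) − (-5)(-4) = -24
D→E: (-5)(0) − (-3)(-1) = -3
E→F: (-3)(8) − (3)(0) = -24
F→G: (3)(5) − (10)(8) = -65
G→A: (10)(-9) − (9)(5) = -135
Σ = -261
Area = |Σ|/2 = 130.5.

130.5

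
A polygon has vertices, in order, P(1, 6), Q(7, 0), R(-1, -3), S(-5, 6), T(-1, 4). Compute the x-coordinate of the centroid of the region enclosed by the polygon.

Apply the surveyor's formula. First the cross-terms c_i = x_i·y_{i+1} − x_{i+1}·y_i:
  -42, -21, -21, -14, -10  ⇒  2A = -108, A = -54.
Then Σ (x_i + x_{i+1})·c_i = -252, so x̄ = -252 / (6·(-54)) = 7/9.

7/9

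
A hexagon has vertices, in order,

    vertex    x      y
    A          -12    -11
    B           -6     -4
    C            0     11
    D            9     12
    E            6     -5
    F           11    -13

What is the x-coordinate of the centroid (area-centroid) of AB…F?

17/15

Apply Gauss's area formula. First the cross-terms c_i = x_i·y_{i+1} − x_{i+1}·y_i:
  -18, -66, -99, -117, -23, -277  ⇒  2A = -600, A = -300.
Then Σ (x_i + x_{i+1})·c_i = -2040, so x̄ = -2040 / (6·(-300)) = 17/15.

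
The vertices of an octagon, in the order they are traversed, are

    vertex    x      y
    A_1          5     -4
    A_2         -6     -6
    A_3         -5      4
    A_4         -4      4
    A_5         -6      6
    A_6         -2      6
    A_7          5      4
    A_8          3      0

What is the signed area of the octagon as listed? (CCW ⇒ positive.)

-99

Apply Gauss's area formula: 2A = Σ (x_i·y_{i+1} − x_{i+1}·y_i), indices taken mod 8.
A_1→A_2: (5)(-6) − (-6)(-4) = -54
A_2→A_3: (-6)(4) − (-5)(-6) = -54
A_3→A_4: (-5)(4) − (-4)(4) = -4
A_4→A_5: (-4)(6) − (-6)(4) = 0
A_5→A_6: (-6)(6) − (-2)(6) = -24
A_6→A_7: (-2)(4) − (5)(6) = -38
A_7→A_8: (5)(0) − (3)(4) = -12
A_8→A_1: (3)(-4) − (5)(0) = -12
Σ = -198
Signed area = Σ/2 = -99 (negative ⇒ clockwise traversal).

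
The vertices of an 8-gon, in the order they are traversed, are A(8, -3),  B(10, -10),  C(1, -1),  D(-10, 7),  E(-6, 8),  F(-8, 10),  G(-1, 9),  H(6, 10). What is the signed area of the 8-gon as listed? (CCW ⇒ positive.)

-155.5

Σ = (-50) + (0) + (-3) + (-38) + (4) + (-62) + (-64) + (-98) = -311
Signed area = Σ/2 = -155.5 (negative ⇒ clockwise traversal).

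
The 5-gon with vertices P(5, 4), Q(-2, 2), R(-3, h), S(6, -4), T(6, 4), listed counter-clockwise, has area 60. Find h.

The doubled signed area Σ (x_i y_{i+1} − x_{i+1} y_i) is linear in h.
With h=0 it equals 88; the coefficient of h is -8 (from the two edges through R).
So -8·h + 88 = 2·60 = 120 ⇒ h = -4.

-4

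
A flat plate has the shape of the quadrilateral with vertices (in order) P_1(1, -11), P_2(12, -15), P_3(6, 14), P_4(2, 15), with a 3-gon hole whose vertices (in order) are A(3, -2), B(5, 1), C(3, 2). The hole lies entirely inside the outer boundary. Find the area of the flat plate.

Outer boundary:
Apply the shoelace (surveyor's) formula: 2A = Σ (x_i·y_{i+1} − x_{i+1}·y_i), indices taken mod 4.
Cross-terms: 117, 258, 62, -37  ⇒  Σ = 400
Area = |Σ|/2 = 200.
Hole:
Σ = (13) + (7) + (-12) = 8
Area = |Σ|/2 = 4.
Net area = 200 − 4 = 196.

196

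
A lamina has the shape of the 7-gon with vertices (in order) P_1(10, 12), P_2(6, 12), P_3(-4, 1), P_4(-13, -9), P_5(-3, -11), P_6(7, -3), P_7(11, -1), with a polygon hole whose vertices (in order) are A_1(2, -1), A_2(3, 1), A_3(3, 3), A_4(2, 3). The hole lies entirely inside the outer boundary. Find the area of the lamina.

257.5

Outer boundary:
Apply the shoelace formula: 2A = Σ (x_i·y_{i+1} − x_{i+1}·y_i), indices taken mod 7.
Cross-terms: 48, 54, 49, 116, 86, 26, 142  ⇒  Σ = 521
Area = |Σ|/2 = 260.5.
Hole:
A_1→A_2: (2)(1) − (3)(-1) = 5
A_2→A_3: (3)(3) − (3)(1) = 6
A_3→A_4: (3)(3) − (2)(3) = 3
A_4→A_1: (2)(-1) − (2)(3) = -8
Σ = 6
Area = |Σ|/2 = 3.
Net area = 260.5 − 3 = 257.5.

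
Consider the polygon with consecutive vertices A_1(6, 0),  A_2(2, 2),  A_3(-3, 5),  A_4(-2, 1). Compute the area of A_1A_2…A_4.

14.5

Apply Gauss's area formula: 2A = Σ (x_i·y_{i+1} − x_{i+1}·y_i), indices taken mod 4.
A_1→A_2: (6)(2) − (2)(0) = 12
A_2→A_3: (2)(5) − (-3)(2) = 16
A_3→A_4: (-3)(1) − (-2)(5) = 7
A_4→A_1: (-2)(0) − (6)(1) = -6
Σ = 29
Area = |Σ|/2 = 14.5.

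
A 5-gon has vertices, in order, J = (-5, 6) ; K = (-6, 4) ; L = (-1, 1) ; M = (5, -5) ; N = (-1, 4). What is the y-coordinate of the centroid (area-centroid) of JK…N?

Apply the shoelace formula. First the cross-terms c_i = x_i·y_{i+1} − x_{i+1}·y_i:
  16, -2, 0, 15, 14  ⇒  2A = 43, A = 21.5.
Then Σ (y_i + y_{i+1})·c_i = 275, so ȳ = 275 / (6·21.5) = 275/129.

275/129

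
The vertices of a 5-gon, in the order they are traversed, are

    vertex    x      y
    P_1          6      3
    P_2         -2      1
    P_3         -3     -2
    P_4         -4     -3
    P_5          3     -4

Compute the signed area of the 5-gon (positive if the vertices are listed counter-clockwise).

Apply Gauss's area formula: 2A = Σ (x_i·y_{i+1} − x_{i+1}·y_i), indices taken mod 5.
P_1→P_2: (6)(1) − (-2)(3) = 12
P_2→P_3: (-2)(-2) − (-3)(1) = 7
P_3→P_4: (-3)(-3) − (-4)(-2) = 1
P_4→P_5: (-4)(-4) − (3)(-3) = 25
P_5→P_1: (3)(3) − (6)(-4) = 33
Σ = 78
Signed area = Σ/2 = 39 (positive ⇒ counter-clockwise traversal).

39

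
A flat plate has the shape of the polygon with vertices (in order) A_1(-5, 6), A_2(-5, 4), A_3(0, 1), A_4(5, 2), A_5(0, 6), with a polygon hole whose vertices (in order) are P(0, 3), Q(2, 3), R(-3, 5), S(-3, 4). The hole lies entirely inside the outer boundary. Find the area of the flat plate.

Outer boundary:
Σ = (10) + (-5) + (-5) + (30) + (30) = 60
Area = |Σ|/2 = 30.
Hole:
Apply the shoelace (surveyor's) formula: 2A = Σ (x_i·y_{i+1} − x_{i+1}·y_i), indices taken mod 4.
Σ = (-6) + (19) + (3) + (-9) = 7
Area = |Σ|/2 = 3.5.
Net area = 30 − 3.5 = 26.5.

26.5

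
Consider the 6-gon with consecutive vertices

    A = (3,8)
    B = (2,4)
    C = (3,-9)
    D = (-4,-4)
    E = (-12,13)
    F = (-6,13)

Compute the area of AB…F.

Apply the surveyor's formula: 2A = Σ (x_i·y_{i+1} − x_{i+1}·y_i), indices taken mod 6.
Cross-terms: -4, -30, -48, -100, -78, -87  ⇒  Σ = -347
Area = |Σ|/2 = 173.5.

173.5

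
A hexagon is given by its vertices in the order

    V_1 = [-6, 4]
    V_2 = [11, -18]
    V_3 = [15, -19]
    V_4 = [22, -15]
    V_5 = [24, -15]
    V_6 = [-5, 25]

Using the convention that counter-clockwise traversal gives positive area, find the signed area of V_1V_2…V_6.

Apply the surveyor's formula: 2A = Σ (x_i·y_{i+1} − x_{i+1}·y_i), indices taken mod 6.
Σ = (64) + (61) + (193) + (30) + (525) + (130) = 1003
Signed area = Σ/2 = 501.5 (positive ⇒ counter-clockwise traversal).

501.5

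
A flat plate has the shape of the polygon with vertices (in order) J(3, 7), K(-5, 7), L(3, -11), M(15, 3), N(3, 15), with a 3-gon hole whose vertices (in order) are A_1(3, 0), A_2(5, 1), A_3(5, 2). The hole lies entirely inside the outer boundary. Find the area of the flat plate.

Outer boundary:
Cross-terms: 56, 34, 174, 216, -24  ⇒  Σ = 456
Area = |Σ|/2 = 228.
Hole:
Apply the surveyor's formula: 2A = Σ (x_i·y_{i+1} − x_{i+1}·y_i), indices taken mod 3.
Σ = (3) + (5) + (-6) = 2
Area = |Σ|/2 = 1.
Net area = 228 − 1 = 227.

227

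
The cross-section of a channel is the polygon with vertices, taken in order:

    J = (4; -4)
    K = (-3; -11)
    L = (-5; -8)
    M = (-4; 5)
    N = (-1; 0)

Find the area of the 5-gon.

Σ = (-56) + (-31) + (-57) + (5) + (4) = -135
Area = |Σ|/2 = 67.5.

67.5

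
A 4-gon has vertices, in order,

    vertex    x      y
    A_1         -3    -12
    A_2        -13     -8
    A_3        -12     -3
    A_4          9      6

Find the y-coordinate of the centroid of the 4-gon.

-34/9

Apply Gauss's area formula. First the cross-terms c_i = x_i·y_{i+1} − x_{i+1}·y_i:
  -132, -57, -45, -90  ⇒  2A = -324, A = -162.
Then Σ (y_i + y_{i+1})·c_i = 3672, so ȳ = 3672 / (6·(-162)) = -34/9.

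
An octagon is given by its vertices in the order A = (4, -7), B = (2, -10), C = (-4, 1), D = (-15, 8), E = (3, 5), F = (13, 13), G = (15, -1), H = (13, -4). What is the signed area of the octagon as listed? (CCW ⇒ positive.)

Σ = (-26) + (-38) + (-17) + (-99) + (-26) + (-208) + (-47) + (-75) = -536
Signed area = Σ/2 = -268 (negative ⇒ clockwise traversal).

-268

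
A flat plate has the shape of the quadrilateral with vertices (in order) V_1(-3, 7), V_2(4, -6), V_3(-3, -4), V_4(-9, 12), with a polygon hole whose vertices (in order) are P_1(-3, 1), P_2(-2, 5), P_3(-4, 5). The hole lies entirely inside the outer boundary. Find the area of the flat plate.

67.5

Outer boundary:
Apply Gauss's area formula: 2A = Σ (x_i·y_{i+1} − x_{i+1}·y_i), indices taken mod 4.
V_1→V_2: (-3)(-6) − (4)(7) = -10
V_2→V_3: (4)(-4) − (-3)(-6) = -34
V_3→V_4: (-3)(12) − (-9)(-4) = -72
V_4→V_1: (-9)(7) − (-3)(12) = -27
Σ = -143
Area = |Σ|/2 = 71.5.
Hole:
Σ = (-13) + (10) + (11) = 8
Area = |Σ|/2 = 4.
Net area = 71.5 − 4 = 67.5.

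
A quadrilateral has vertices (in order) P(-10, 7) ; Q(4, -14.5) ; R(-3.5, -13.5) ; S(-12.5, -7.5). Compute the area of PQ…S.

146.375

Apply the shoelace (surveyor's) formula: 2A = Σ (x_i·y_{i+1} − x_{i+1}·y_i), indices taken mod 4.
Σ = (117) + (-104.75) + (-142.5) + (-162.5) = -292.75
Area = |Σ|/2 = 146.375.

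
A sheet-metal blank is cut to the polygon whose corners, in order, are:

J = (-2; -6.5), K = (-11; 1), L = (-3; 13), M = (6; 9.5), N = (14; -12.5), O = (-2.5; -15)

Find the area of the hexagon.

391.5

Σ = (-73.5) + (-140) + (-106.5) + (-208) + (-241.25) + (-13.75) = -783
Area = |Σ|/2 = 391.5.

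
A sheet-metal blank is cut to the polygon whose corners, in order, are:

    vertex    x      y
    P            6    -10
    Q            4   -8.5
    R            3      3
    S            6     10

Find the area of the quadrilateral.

Apply the surveyor's formula: 2A = Σ (x_i·y_{i+1} − x_{i+1}·y_i), indices taken mod 4.
P→Q: (6)(-8.5) − (4)(-10) = -11
Q→R: (4)(3) − (3)(-8.5) = 37.5
R→S: (3)(10) − (6)(3) = 12
S→P: (6)(-10) − (6)(10) = -120
Σ = -81.5
Area = |Σ|/2 = 40.75.

40.75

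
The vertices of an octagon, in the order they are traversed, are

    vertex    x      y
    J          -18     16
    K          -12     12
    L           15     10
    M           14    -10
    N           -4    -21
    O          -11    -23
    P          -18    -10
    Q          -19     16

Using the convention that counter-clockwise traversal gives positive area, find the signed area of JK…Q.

-942.5

Apply Gauss's area formula: 2A = Σ (x_i·y_{i+1} − x_{i+1}·y_i), indices taken mod 8.
Cross-terms: -24, -300, -290, -334, -139, -304, -478, -16  ⇒  Σ = -1885
Signed area = Σ/2 = -942.5 (negative ⇒ clockwise traversal).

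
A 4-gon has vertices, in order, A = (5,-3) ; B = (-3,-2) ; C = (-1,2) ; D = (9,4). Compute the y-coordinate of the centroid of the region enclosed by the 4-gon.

7/24

Apply the surveyor's formula. First the cross-terms c_i = x_i·y_{i+1} − x_{i+1}·y_i:
  -19, -8, -22, -47  ⇒  2A = -96, A = -48.
Then Σ (y_i + y_{i+1})·c_i = -84, so ȳ = -84 / (6·(-48)) = 7/24.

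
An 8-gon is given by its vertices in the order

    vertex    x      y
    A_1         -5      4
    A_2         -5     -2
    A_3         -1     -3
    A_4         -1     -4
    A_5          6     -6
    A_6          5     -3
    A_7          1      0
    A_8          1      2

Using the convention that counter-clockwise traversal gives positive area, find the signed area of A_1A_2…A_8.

A_1→A_2: (-5)(-2) − (-5)(4) = 30
A_2→A_3: (-5)(-3) − (-1)(-2) = 13
A_3→A_4: (-1)(-4) − (-1)(-3) = 1
A_4→A_5: (-1)(-6) − (6)(-4) = 30
A_5→A_6: (6)(-3) − (5)(-6) = 12
A_6→A_7: (5)(0) − (1)(-3) = 3
A_7→A_8: (1)(2) − (1)(0) = 2
A_8→A_1: (1)(4) − (-5)(2) = 14
Σ = 105
Signed area = Σ/2 = 52.5 (positive ⇒ counter-clockwise traversal).

52.5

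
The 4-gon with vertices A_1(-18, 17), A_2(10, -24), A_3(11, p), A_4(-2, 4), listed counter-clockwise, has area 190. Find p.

Write out the shoelace sum; only the two edges meeting at A_3 involve p:
2·Area = [(10·p − 11·(-24)) + (11·4 − (-2)·p)] + 300
       = 12·p + 608 = 380
⇒ p = -19.

-19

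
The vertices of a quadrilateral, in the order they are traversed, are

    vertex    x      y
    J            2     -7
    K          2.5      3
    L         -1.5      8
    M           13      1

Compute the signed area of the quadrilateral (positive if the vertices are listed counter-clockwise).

Apply the shoelace formula: 2A = Σ (x_i·y_{i+1} − x_{i+1}·y_i), indices taken mod 4.
Cross-terms: 23.5, 24.5, -105.5, -93  ⇒  Σ = -150.5
Signed area = Σ/2 = -75.25 (negative ⇒ clockwise traversal).

-75.25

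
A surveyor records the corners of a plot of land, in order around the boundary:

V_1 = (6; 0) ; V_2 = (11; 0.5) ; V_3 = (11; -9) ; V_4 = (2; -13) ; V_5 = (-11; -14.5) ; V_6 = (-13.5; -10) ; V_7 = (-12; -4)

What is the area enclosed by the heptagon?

263.125

Cross-terms: 3, -104.5, -125, -172, -85.75, -66, 24  ⇒  Σ = -526.25
Area = |Σ|/2 = 263.125.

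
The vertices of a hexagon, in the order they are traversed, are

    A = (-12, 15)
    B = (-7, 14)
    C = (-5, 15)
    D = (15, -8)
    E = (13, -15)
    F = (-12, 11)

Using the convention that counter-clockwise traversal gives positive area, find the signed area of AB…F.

-244.5

A→B: (-12)(14) − (-7)(15) = -63
B→C: (-7)(15) − (-5)(14) = -35
C→D: (-5)(-8) − (15)(15) = -185
D→E: (15)(-15) − (13)(-8) = -121
E→F: (13)(11) − (-12)(-15) = -37
F→A: (-12)(15) − (-12)(11) = -48
Σ = -489
Signed area = Σ/2 = -244.5 (negative ⇒ clockwise traversal).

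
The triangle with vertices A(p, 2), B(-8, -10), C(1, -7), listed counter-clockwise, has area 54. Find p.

Write out the shoelace sum; only the two edges meeting at A involve p:
2·Area = [(1·2 − p·(-7)) + (p·(-10) − (-8)·2)] + 66
       = -3·p + 84 = 108
⇒ p = -8.

-8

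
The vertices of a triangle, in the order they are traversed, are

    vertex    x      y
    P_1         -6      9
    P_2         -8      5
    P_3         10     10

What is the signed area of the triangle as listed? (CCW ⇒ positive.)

31

Apply Gauss's area formula: 2A = Σ (x_i·y_{i+1} − x_{i+1}·y_i), indices taken mod 3.
Σ = (42) + (-130) + (150) = 62
Signed area = Σ/2 = 31 (positive ⇒ counter-clockwise traversal).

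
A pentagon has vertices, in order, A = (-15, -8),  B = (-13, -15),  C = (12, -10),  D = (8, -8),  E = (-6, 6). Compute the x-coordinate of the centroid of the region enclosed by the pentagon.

-988/237

Apply Gauss's area formula. First the cross-terms c_i = x_i·y_{i+1} − x_{i+1}·y_i:
  121, 310, -16, 0, 138  ⇒  2A = 553, A = 276.5.
Then Σ (x_i + x_{i+1})·c_i = -6916, so x̄ = -6916 / (6·276.5) = -988/237.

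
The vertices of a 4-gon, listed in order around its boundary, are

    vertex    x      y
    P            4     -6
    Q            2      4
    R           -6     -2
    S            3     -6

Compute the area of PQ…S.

Apply Gauss's area formula: 2A = Σ (x_i·y_{i+1} − x_{i+1}·y_i), indices taken mod 4.
Σ = (28) + (20) + (42) + (6) = 96
Area = |Σ|/2 = 48.

48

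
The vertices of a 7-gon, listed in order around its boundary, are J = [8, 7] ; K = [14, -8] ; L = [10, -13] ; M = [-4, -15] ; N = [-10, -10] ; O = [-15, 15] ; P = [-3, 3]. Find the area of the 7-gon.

460.5

Apply the shoelace formula: 2A = Σ (x_i·y_{i+1} − x_{i+1}·y_i), indices taken mod 7.
Σ = (-162) + (-102) + (-202) + (-110) + (-300) + (0) + (-45) = -921
Area = |Σ|/2 = 460.5.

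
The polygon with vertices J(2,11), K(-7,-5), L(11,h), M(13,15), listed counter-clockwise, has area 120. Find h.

8

The doubled signed area Σ (x_i y_{i+1} − x_{i+1} y_i) is linear in h.
With h=0 it equals 400; the coefficient of h is -20 (from the two edges through L).
So -20·h + 400 = 2·120 = 240 ⇒ h = 8.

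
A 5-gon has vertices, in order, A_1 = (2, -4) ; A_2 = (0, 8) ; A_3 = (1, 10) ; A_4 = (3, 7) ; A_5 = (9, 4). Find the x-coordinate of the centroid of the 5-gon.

194/55

Apply the shoelace formula. First the cross-terms c_i = x_i·y_{i+1} − x_{i+1}·y_i:
  16, -8, -23, -51, -44  ⇒  2A = -110, A = -55.
Then Σ (x_i + x_{i+1})·c_i = -1164, so x̄ = -1164 / (6·(-55)) = 194/55.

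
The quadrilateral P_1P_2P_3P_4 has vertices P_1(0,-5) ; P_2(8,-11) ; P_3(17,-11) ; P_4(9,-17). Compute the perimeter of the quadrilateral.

|P_1P_2| = √((8)² + (-6)²) = √100 = 10
|P_2P_3| = √((9)² + (0)²) = √81 = 9
|P_3P_4| = √((-8)² + (-6)²) = √100 = 10
|P_4P_1| = √((-9)² + (12)²) = √225 = 15
Perimeter = 10 + 9 + 10 + 15 = 44.

44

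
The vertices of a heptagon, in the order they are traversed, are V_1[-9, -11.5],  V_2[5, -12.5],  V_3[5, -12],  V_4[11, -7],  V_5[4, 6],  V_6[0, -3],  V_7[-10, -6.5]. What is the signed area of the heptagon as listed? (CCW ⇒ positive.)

189

Σ = (170) + (2.5) + (97) + (94) + (-12) + (-30) + (56.5) = 378
Signed area = Σ/2 = 189 (positive ⇒ counter-clockwise traversal).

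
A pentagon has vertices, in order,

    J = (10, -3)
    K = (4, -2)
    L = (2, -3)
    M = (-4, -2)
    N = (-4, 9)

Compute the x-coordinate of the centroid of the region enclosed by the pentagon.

Apply the shoelace formula. First the cross-terms c_i = x_i·y_{i+1} − x_{i+1}·y_i:
  -8, -8, -16, -44, -78  ⇒  2A = -154, A = -77.
Then Σ (x_i + x_{i+1})·c_i = -244, so x̄ = -244 / (6·(-77)) = 122/231.

122/231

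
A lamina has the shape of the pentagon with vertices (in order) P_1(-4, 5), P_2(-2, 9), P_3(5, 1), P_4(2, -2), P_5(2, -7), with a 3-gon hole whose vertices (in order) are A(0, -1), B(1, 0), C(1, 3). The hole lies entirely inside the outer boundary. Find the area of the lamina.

55

Outer boundary:
Apply Gauss's area formula: 2A = Σ (x_i·y_{i+1} − x_{i+1}·y_i), indices taken mod 5.
Cross-terms: -26, -47, -12, -10, -18  ⇒  Σ = -113
Area = |Σ|/2 = 56.5.
Hole:
Apply the shoelace (surveyor's) formula: 2A = Σ (x_i·y_{i+1} − x_{i+1}·y_i), indices taken mod 3.
A→B: (0)(0) − (1)(-1) = 1
B→C: (1)(3) − (1)(0) = 3
C→A: (1)(-1) − (0)(3) = -1
Σ = 3
Area = |Σ|/2 = 1.5.
Net area = 56.5 − 1.5 = 55.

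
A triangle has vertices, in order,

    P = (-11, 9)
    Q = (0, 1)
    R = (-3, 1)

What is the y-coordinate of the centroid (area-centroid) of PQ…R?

11/3

Apply the shoelace (surveyor's) formula. First the cross-terms c_i = x_i·y_{i+1} − x_{i+1}·y_i:
  -11, 3, -16  ⇒  2A = -24, A = -12.
Then Σ (y_i + y_{i+1})·c_i = -264, so ȳ = -264 / (6·(-12)) = 11/3.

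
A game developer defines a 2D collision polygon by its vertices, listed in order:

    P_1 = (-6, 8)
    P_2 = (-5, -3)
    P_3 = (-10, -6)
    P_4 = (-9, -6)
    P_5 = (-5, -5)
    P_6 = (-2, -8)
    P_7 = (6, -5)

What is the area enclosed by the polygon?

Apply the surveyor's formula: 2A = Σ (x_i·y_{i+1} − x_{i+1}·y_i), indices taken mod 7.
Σ = (58) + (0) + (6) + (15) + (30) + (58) + (18) = 185
Area = |Σ|/2 = 92.5.

92.5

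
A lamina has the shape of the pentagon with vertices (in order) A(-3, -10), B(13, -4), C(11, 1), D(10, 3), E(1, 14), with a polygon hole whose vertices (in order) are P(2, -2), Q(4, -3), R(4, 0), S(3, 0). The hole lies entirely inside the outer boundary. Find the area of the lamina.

Outer boundary:
A→B: (-3)(-4) − (13)(-10) = 142
B→C: (13)(1) − (11)(-4) = 57
C→D: (11)(3) − (10)(1) = 23
D→E: (10)(14) − (1)(3) = 137
E→A: (1)(-10) − (-3)(14) = 32
Σ = 391
Area = |Σ|/2 = 195.5.
Hole:
Σ = (2) + (12) + (0) + (-6) = 8
Area = |Σ|/2 = 4.
Net area = 195.5 − 4 = 191.5.

191.5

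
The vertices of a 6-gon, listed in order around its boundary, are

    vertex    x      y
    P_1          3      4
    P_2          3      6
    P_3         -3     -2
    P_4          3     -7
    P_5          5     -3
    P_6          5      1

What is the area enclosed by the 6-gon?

54

Apply the surveyor's formula: 2A = Σ (x_i·y_{i+1} − x_{i+1}·y_i), indices taken mod 6.
P_1→P_2: (3)(6) − (3)(4) = 6
P_2→P_3: (3)(-2) − (-3)(6) = 12
P_3→P_4: (-3)(-7) − (3)(-2) = 27
P_4→P_5: (3)(-3) − (5)(-7) = 26
P_5→P_6: (5)(1) − (5)(-3) = 20
P_6→P_1: (5)(4) − (3)(1) = 17
Σ = 108
Area = |Σ|/2 = 54.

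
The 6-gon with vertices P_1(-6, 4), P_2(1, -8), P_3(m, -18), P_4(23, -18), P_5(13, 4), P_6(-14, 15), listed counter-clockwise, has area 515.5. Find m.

2

The doubled signed area Σ (x_i y_{i+1} − x_{i+1} y_i) is linear in m.
With m=0 it equals 1051; the coefficient of m is -10 (from the two edges through P_3).
So -10·m + 1051 = 2·515.5 = 1031 ⇒ m = 2.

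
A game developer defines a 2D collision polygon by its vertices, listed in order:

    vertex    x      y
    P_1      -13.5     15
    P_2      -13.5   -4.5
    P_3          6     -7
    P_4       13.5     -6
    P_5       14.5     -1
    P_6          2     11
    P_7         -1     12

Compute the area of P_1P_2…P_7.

430.125

Σ = (263.25) + (121.5) + (58.5) + (73.5) + (161.5) + (35) + (147) = 860.25
Area = |Σ|/2 = 430.125.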